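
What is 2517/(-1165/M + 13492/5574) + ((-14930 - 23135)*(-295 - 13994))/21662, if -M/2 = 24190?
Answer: 37326922712945643/1428038474554 ≈ 26139.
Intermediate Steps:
M = -48380 (M = -2*24190 = -48380)
2517/(-1165/M + 13492/5574) + ((-14930 - 23135)*(-295 - 13994))/21662 = 2517/(-1165/(-48380) + 13492/5574) + ((-14930 - 23135)*(-295 - 13994))/21662 = 2517/(-1165*(-1/48380) + 13492*(1/5574)) - 38065*(-14289)*(1/21662) = 2517/(233/9676 + 6746/2787) + 543910785*(1/21662) = 2517/(65923667/26967012) + 543910785/21662 = 2517*(26967012/65923667) + 543910785/21662 = 67875969204/65923667 + 543910785/21662 = 37326922712945643/1428038474554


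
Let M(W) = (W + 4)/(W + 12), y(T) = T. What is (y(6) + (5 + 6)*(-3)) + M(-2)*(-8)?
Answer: -143/5 ≈ -28.600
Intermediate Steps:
M(W) = (4 + W)/(12 + W)
(y(6) + (5 + 6)*(-3)) + M(-2)*(-8) = (6 + (5 + 6)*(-3)) + ((4 - 2)/(12 - 2))*(-8) = (6 + 11*(-3)) + (2/10)*(-8) = (6 - 33) + ((⅒)*2)*(-8) = -27 + (⅕)*(-8) = -27 - 8/5 = -143/5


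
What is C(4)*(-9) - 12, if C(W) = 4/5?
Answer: -96/5 ≈ -19.200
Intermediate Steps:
C(W) = ⅘ (C(W) = 4*(⅕) = ⅘)
C(4)*(-9) - 12 = (⅘)*(-9) - 12 = -36/5 - 12 = -96/5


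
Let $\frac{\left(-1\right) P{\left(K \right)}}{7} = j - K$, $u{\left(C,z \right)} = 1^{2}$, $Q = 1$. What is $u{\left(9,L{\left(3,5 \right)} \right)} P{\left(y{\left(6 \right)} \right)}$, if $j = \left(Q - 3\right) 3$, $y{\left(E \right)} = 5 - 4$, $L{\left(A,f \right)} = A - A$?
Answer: $49$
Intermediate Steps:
$L{\left(A,f \right)} = 0$
$u{\left(C,z \right)} = 1$
$y{\left(E \right)} = 1$
$j = -6$ ($j = \left(1 - 3\right) 3 = \left(-2\right) 3 = -6$)
$P{\left(K \right)} = 42 + 7 K$ ($P{\left(K \right)} = - 7 \left(-6 - K\right) = 42 + 7 K$)
$u{\left(9,L{\left(3,5 \right)} \right)} P{\left(y{\left(6 \right)} \right)} = 1 \left(42 + 7 \cdot 1\right) = 1 \left(42 + 7\right) = 1 \cdot 49 = 49$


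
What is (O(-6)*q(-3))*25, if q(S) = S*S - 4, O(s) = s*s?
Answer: 4500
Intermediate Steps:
O(s) = s²
q(S) = -4 + S² (q(S) = S² - 4 = -4 + S²)
(O(-6)*q(-3))*25 = ((-6)²*(-4 + (-3)²))*25 = (36*(-4 + 9))*25 = (36*5)*25 = 180*25 = 4500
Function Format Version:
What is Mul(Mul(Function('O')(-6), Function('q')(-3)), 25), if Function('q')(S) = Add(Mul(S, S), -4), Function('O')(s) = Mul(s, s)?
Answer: 4500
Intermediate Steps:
Function('O')(s) = Pow(s, 2)
Function('q')(S) = Add(-4, Pow(S, 2)) (Function('q')(S) = Add(Pow(S, 2), -4) = Add(-4, Pow(S, 2)))
Mul(Mul(Function('O')(-6), Function('q')(-3)), 25) = Mul(Mul(Pow(-6, 2), Add(-4, Pow(-3, 2))), 25) = Mul(Mul(36, Add(-4, 9)), 25) = Mul(Mul(36, 5), 25) = Mul(180, 25) = 4500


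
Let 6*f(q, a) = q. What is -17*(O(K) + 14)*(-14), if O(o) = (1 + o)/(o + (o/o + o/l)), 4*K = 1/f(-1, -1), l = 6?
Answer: 10472/3 ≈ 3490.7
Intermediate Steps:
f(q, a) = q/6
K = -3/2 (K = 1/(4*(((⅙)*(-1)))) = 1/(4*(-⅙)) = (¼)*(-6) = -3/2 ≈ -1.5000)
O(o) = (1 + o)/(1 + 7*o/6) (O(o) = (1 + o)/(o + (o/o + o/6)) = (1 + o)/(o + (1 + o*(⅙))) = (1 + o)/(o + (1 + o/6)) = (1 + o)/(1 + 7*o/6))
-17*(O(K) + 14)*(-14) = -17*(6*(1 - 3/2)/(6 + 7*(-3/2)) + 14)*(-14) = -17*(6*(-½)/(6 - 21/2) + 14)*(-14) = -17*(6*(-½)/(-9/2) + 14)*(-14) = -17*(6*(-2/9)*(-½) + 14)*(-14) = -17*(⅔ + 14)*(-14) = -17*44/3*(-14) = -748/3*(-14) = 10472/3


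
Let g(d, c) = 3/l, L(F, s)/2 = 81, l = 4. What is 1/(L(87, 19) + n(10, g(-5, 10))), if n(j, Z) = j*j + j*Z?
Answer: 2/539 ≈ 0.0037106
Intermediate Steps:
L(F, s) = 162 (L(F, s) = 2*81 = 162)
g(d, c) = ¾ (g(d, c) = 3/4 = 3*(¼) = ¾)
n(j, Z) = j² + Z*j
1/(L(87, 19) + n(10, g(-5, 10))) = 1/(162 + 10*(¾ + 10)) = 1/(162 + 10*(43/4)) = 1/(162 + 215/2) = 1/(539/2) = 2/539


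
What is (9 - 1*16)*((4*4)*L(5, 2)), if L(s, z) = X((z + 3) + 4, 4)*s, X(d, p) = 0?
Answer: 0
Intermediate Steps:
L(s, z) = 0 (L(s, z) = 0*s = 0)
(9 - 1*16)*((4*4)*L(5, 2)) = (9 - 1*16)*((4*4)*0) = (9 - 16)*(16*0) = -7*0 = 0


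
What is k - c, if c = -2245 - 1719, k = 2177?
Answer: 6141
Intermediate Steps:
c = -3964
k - c = 2177 - 1*(-3964) = 2177 + 3964 = 6141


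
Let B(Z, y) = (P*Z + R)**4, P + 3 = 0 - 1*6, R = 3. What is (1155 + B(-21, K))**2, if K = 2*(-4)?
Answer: 1846760461384833801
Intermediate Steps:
P = -9 (P = -3 + (0 - 1*6) = -3 + (0 - 6) = -3 - 6 = -9)
K = -8
B(Z, y) = (3 - 9*Z)**4 (B(Z, y) = (-9*Z + 3)**4 = (3 - 9*Z)**4)
(1155 + B(-21, K))**2 = (1155 + 81*(-1 + 3*(-21))**4)**2 = (1155 + 81*(-1 - 63)**4)**2 = (1155 + 81*(-64)**4)**2 = (1155 + 81*16777216)**2 = (1155 + 1358954496)**2 = 1358955651**2 = 1846760461384833801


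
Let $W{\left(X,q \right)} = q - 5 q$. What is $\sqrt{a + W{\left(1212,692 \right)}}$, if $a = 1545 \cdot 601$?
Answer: $\sqrt{925777} \approx 962.17$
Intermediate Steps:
$W{\left(X,q \right)} = - 4 q$
$a = 928545$
$\sqrt{a + W{\left(1212,692 \right)}} = \sqrt{928545 - 2768} = \sqrt{925777}$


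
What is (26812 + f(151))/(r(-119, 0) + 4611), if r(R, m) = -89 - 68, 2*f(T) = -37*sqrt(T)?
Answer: 13406/2227 - 37*sqrt(151)/8908 ≈ 5.9687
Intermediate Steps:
f(T) = -37*sqrt(T)/2 (f(T) = (-37*sqrt(T))/2 = -37*sqrt(T)/2)
r(R, m) = -157
(26812 + f(151))/(r(-119, 0) + 4611) = (26812 - 37*sqrt(151)/2)/(-157 + 4611) = (26812 - 37*sqrt(151)/2)/4454 = (26812 - 37*sqrt(151)/2)*(1/4454) = 13406/2227 - 37*sqrt(151)/8908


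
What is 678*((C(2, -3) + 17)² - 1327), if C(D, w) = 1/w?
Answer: -2134118/3 ≈ -7.1137e+5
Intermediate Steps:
678*((C(2, -3) + 17)² - 1327) = 678*((1/(-3) + 17)² - 1327) = 678*((-⅓ + 17)² - 1327) = 678*((50/3)² - 1327) = 678*(2500/9 - 1327) = 678*(-9443/9) = -2134118/3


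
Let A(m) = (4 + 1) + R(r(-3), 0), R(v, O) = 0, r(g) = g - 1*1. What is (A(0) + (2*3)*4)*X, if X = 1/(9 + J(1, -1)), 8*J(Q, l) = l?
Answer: 232/71 ≈ 3.2676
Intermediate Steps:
r(g) = -1 + g (r(g) = g - 1 = -1 + g)
J(Q, l) = l/8
A(m) = 5 (A(m) = (4 + 1) + 0 = 5 + 0 = 5)
X = 8/71 (X = 1/(9 + (1/8)*(-1)) = 1/(9 - 1/8) = 1/(71/8) = 8/71 ≈ 0.11268)
(A(0) + (2*3)*4)*X = (5 + (2*3)*4)*(8/71) = (5 + 6*4)*(8/71) = (5 + 24)*(8/71) = 29*(8/71) = 232/71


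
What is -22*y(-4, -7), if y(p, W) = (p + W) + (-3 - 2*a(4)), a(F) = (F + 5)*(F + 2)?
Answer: 2684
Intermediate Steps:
a(F) = (2 + F)*(5 + F) (a(F) = (5 + F)*(2 + F) = (2 + F)*(5 + F))
y(p, W) = -111 + W + p (y(p, W) = (p + W) + (-3 - 2*(10 + 4² + 7*4)) = (W + p) + (-3 - 2*(10 + 16 + 28)) = (W + p) + (-3 - 2*54) = (W + p) + (-3 - 108) = (W + p) - 111 = -111 + W + p)
-22*y(-4, -7) = -22*(-111 - 7 - 4) = -22*(-122) = 2684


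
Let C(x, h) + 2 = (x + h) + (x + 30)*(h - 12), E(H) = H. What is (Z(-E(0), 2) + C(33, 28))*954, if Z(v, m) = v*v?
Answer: 1017918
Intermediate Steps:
Z(v, m) = v²
C(x, h) = -2 + h + x + (-12 + h)*(30 + x) (C(x, h) = -2 + ((x + h) + (x + 30)*(h - 12)) = -2 + ((h + x) + (30 + x)*(-12 + h)) = -2 + ((h + x) + (-12 + h)*(30 + x)) = -2 + (h + x + (-12 + h)*(30 + x)) = -2 + h + x + (-12 + h)*(30 + x))
(Z(-E(0), 2) + C(33, 28))*954 = ((-1*0)² + (-362 - 11*33 + 31*28 + 28*33))*954 = (0² + (-362 - 363 + 868 + 924))*954 = (0 + 1067)*954 = 1067*954 = 1017918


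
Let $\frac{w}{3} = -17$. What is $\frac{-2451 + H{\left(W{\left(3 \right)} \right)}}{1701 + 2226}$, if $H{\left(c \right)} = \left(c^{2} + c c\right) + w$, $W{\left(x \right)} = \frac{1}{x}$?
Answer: $- \frac{22516}{35343} \approx -0.63707$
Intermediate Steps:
$w = -51$ ($w = 3 \left(-17\right) = -51$)
$H{\left(c \right)} = -51 + 2 c^{2}$ ($H{\left(c \right)} = \left(c^{2} + c c\right) - 51 = \left(c^{2} + c^{2}\right) - 51 = 2 c^{2} - 51 = -51 + 2 c^{2}$)
$\frac{-2451 + H{\left(W{\left(3 \right)} \right)}}{1701 + 2226} = \frac{-2451 - \left(51 - 2 \left(\frac{1}{3}\right)^{2}\right)}{1701 + 2226} = \frac{-2451 - \left(51 - \frac{2}{9}\right)}{3927} = \left(-2451 + \left(-51 + 2 \cdot \frac{1}{9}\right)\right) \frac{1}{3927} = \left(-2451 + \left(-51 + \frac{2}{9}\right)\right) \frac{1}{3927} = \left(-2451 - \frac{457}{9}\right) \frac{1}{3927} = \left(- \frac{22516}{9}\right) \frac{1}{3927} = - \frac{22516}{35343}$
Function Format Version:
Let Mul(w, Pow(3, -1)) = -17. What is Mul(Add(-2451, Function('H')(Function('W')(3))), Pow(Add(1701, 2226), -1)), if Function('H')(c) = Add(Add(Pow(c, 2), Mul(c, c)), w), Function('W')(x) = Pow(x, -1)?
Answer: Rational(-22516, 35343) ≈ -0.63707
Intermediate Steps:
w = -51 (w = Mul(3, -17) = -51)
Function('H')(c) = Add(-51, Mul(2, Pow(c, 2))) (Function('H')(c) = Add(Add(Pow(c, 2), Mul(c, c)), -51) = Add(Add(Pow(c, 2), Pow(c, 2)), -51) = Add(Mul(2, Pow(c, 2)), -51) = Add(-51, Mul(2, Pow(c, 2))))
Mul(Add(-2451, Function('H')(Function('W')(3))), Pow(Add(1701, 2226), -1)) = Mul(Add(-2451, Add(-51, Mul(2, Pow(Pow(3, -1), 2)))), Pow(Add(1701, 2226), -1)) = Mul(Add(-2451, Add(-51, Mul(2, Pow(Rational(1, 3), 2)))), Pow(3927, -1)) = Mul(Add(-2451, Add(-51, Mul(2, Rational(1, 9)))), Rational(1, 3927)) = Mul(Add(-2451, Add(-51, Rational(2, 9))), Rational(1, 3927)) = Mul(Add(-2451, Rational(-457, 9)), Rational(1, 3927)) = Mul(Rational(-22516, 9), Rational(1, 3927)) = Rational(-22516, 35343)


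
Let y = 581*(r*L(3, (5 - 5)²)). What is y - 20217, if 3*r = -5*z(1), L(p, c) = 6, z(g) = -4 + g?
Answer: -2787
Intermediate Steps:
r = 5 (r = (-5*(-4 + 1))/3 = (-5*(-3))/3 = (⅓)*15 = 5)
y = 17430 (y = 581*(5*6) = 581*30 = 17430)
y - 20217 = 17430 - 20217 = -2787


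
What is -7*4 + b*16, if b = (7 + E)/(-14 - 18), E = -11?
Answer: -26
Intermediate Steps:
b = 1/8 (b = (7 - 11)/(-14 - 18) = -4/(-32) = -4*(-1/32) = 1/8 ≈ 0.12500)
-7*4 + b*16 = -7*4 + (1/8)*16 = -28 + 2 = -26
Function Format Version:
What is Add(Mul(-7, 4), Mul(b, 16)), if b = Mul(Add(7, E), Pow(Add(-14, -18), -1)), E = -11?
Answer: -26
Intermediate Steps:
b = Rational(1, 8) (b = Mul(Add(7, -11), Pow(Add(-14, -18), -1)) = Mul(-4, Pow(-32, -1)) = Mul(-4, Rational(-1, 32)) = Rational(1, 8) ≈ 0.12500)
Add(Mul(-7, 4), Mul(b, 16)) = Add(Mul(-7, 4), Mul(Rational(1, 8), 16)) = Add(-28, 2) = -26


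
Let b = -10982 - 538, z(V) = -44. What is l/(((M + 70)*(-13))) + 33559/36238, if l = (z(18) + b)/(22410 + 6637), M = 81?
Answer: 1913928436131/2066263980118 ≈ 0.92628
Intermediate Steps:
b = -11520
l = -11564/29047 (l = (-44 - 11520)/(22410 + 6637) = -11564/29047 ≈ -0.39811)
l/(((M + 70)*(-13))) + 33559/36238 = -11564*(-1/(13*(81 + 70)))/29047 + 33559/36238 = -11564/(29047*(151*(-13))) + 33559*(1/36238) = -11564/29047/(-1963) + 33559/36238 = -11564/29047*(-1/1963) + 33559/36238 = 11564/57019261 + 33559/36238 = 1913928436131/2066263980118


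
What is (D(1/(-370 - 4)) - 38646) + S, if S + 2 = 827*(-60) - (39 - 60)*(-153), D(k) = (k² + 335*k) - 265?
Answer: -12833188785/139876 ≈ -91747.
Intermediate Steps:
D(k) = -265 + k² + 335*k
S = -52835 (S = -2 + (827*(-60) - (39 - 60)*(-153)) = -2 + (-49620 - (-21)*(-153)) = -2 + (-49620 - 1*3213) = -2 + (-49620 - 3213) = -2 - 52833 = -52835)
(D(1/(-370 - 4)) - 38646) + S = ((-265 + (1/(-370 - 4))² + 335/(-370 - 4)) - 38646) - 52835 = ((-265 + (1/(-374))² + 335/(-374)) - 38646) - 52835 = ((-265 + (-1/374)² + 335*(-1/374)) - 38646) - 52835 = ((-265 + 1/139876 - 335/374) - 38646) - 52835 = (-37192429/139876 - 38646) - 52835 = -5442840325/139876 - 52835 = -12833188785/139876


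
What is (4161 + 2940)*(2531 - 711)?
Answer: 12923820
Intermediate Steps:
(4161 + 2940)*(2531 - 711) = 7101*1820 = 12923820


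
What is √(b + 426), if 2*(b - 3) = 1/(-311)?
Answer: √165972614/622 ≈ 20.712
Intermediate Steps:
b = 1865/622 (b = 3 + (½)/(-311) = 3 + (½)*(-1/311) = 3 - 1/622 = 1865/622 ≈ 2.9984)
√(b + 426) = √(1865/622 + 426) = √(266837/622) = √165972614/622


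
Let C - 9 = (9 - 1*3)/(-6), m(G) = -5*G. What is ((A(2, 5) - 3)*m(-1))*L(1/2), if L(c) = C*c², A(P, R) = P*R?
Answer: 70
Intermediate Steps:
C = 8 (C = 9 + (9 - 1*3)/(-6) = 9 + (9 - 3)*(-⅙) = 9 + 6*(-⅙) = 9 - 1 = 8)
L(c) = 8*c²
((A(2, 5) - 3)*m(-1))*L(1/2) = ((2*5 - 3)*(-5*(-1)))*(8*(1/2)²) = ((10 - 3)*5)*(8*(½)²) = (7*5)*(8*(¼)) = 35*2 = 70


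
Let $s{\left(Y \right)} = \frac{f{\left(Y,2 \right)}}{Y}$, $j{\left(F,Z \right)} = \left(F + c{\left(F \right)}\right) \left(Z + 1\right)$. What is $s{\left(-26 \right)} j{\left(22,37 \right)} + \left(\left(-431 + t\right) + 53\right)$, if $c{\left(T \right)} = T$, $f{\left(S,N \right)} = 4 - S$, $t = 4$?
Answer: $- \frac{29942}{13} \approx -2303.2$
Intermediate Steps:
$j{\left(F,Z \right)} = 2 F \left(1 + Z\right)$ ($j{\left(F,Z \right)} = \left(F + F\right) \left(Z + 1\right) = 2 F \left(1 + Z\right)$)
$s{\left(Y \right)} = \frac{4 - Y}{Y}$
$s{\left(-26 \right)} j{\left(22,37 \right)} + \left(\left(-431 + t\right) + 53\right) = \frac{4 - -26}{-26} \cdot 2 \cdot 22 \left(1 + 37\right) + \left(\left(-431 + 4\right) + 53\right) = - \frac{4 + 26}{26} \cdot 2 \cdot 22 \cdot 38 + \left(-427 + 53\right) = \left(- \frac{1}{26}\right) 30 \cdot 1672 - 374 = \left(- \frac{15}{13}\right) 1672 - 374 = - \frac{25080}{13} - 374 = - \frac{29942}{13}$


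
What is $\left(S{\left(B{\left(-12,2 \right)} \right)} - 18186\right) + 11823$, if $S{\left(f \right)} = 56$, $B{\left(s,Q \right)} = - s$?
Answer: $-6307$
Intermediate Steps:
$\left(S{\left(B{\left(-12,2 \right)} \right)} - 18186\right) + 11823 = \left(56 - 18186\right) + 11823 = -18130 + 11823 = -6307$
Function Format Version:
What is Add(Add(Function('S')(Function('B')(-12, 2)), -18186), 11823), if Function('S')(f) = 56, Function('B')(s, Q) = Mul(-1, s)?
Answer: -6307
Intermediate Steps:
Add(Add(Function('S')(Function('B')(-12, 2)), -18186), 11823) = Add(Add(56, -18186), 11823) = Add(-18130, 11823) = -6307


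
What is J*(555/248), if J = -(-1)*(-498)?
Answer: -138195/124 ≈ -1114.5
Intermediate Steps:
J = -498 (J = -1*498 = -498)
J*(555/248) = -276390/248 = -498*555/248 = -138195/124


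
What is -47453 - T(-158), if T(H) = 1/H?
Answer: -7497573/158 ≈ -47453.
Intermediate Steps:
-47453 - T(-158) = -47453 - 1/(-158) = -47453 - 1*(-1/158) = -47453 + 1/158 = -7497573/158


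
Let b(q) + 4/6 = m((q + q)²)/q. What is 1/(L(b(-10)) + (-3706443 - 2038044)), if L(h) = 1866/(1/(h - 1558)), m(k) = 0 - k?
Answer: -1/8578319 ≈ -1.1657e-7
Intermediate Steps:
m(k) = -k
b(q) = -⅔ - 4*q (b(q) = -⅔ + (-(q + q)²)/q = -⅔ + (-(2*q)²)/q = -⅔ + (-4*q²)/q = -⅔ - 4*q)
L(h) = -2907228 + 1866*h (L(h) = 1866/(1/(-1558 + h)) = 1866*(-1558 + h) = -2907228 + 1866*h)
1/(L(b(-10)) + (-3706443 - 2038044)) = 1/((-2907228 + 1866*(-⅔ - 4*(-10))) + (-3706443 - 2038044)) = 1/((-2907228 + 1866*(-⅔ + 40)) - 5744487) = 1/((-2907228 + 1866*(118/3)) - 5744487) = 1/((-2907228 + 73396) - 5744487) = 1/(-2833832 - 5744487) = 1/(-8578319) = -1/8578319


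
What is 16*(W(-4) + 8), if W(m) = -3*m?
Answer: 320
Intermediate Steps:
16*(W(-4) + 8) = 16*(-3*(-4) + 8) = 16*(12 + 8) = 16*20 = 320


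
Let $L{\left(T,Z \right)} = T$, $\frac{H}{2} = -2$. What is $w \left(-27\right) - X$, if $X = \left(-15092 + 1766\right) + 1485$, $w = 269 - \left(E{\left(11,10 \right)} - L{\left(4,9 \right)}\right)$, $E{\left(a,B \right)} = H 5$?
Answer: $3930$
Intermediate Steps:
$H = -4$ ($H = 2 \left(-2\right) = -4$)
$E{\left(a,B \right)} = -20$ ($E{\left(a,B \right)} = \left(-4\right) 5 = -20$)
$w = 293$ ($w = 269 - \left(-20 - 4\right) = 269 - -24 = 269 + 24 = 293$)
$X = -11841$ ($X = -13326 + 1485 = -11841$)
$w \left(-27\right) - X = 293 \left(-27\right) - -11841 = -7911 + 11841 = 3930$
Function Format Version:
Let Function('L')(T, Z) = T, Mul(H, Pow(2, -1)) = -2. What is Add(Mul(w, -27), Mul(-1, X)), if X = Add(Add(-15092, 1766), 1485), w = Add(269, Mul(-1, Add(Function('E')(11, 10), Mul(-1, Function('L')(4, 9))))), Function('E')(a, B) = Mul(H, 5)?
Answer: 3930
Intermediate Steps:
H = -4 (H = Mul(2, -2) = -4)
Function('E')(a, B) = -20 (Function('E')(a, B) = Mul(-4, 5) = -20)
w = 293 (w = Add(269, Mul(-1, Add(-20, Mul(-1, 4)))) = Add(269, Mul(-1, Add(-20, -4))) = Add(269, Mul(-1, -24)) = Add(269, 24) = 293)
X = -11841 (X = Add(-13326, 1485) = -11841)
Add(Mul(w, -27), Mul(-1, X)) = Add(Mul(293, -27), Mul(-1, -11841)) = Add(-7911, 11841) = 3930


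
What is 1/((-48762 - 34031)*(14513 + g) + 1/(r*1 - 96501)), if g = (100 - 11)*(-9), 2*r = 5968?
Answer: -93517/106165886475473 ≈ -8.8086e-10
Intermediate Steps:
r = 2984 (r = (½)*5968 = 2984)
g = -801 (g = 89*(-9) = -801)
1/((-48762 - 34031)*(14513 + g) + 1/(r*1 - 96501)) = 1/((-48762 - 34031)*(14513 - 801) + 1/(2984*1 - 96501)) = 1/(-82793*13712 + 1/(2984 - 96501)) = 1/(-1135257616 + 1/(-93517)) = 1/(-1135257616 - 1/93517) = 1/(-106165886475473/93517) = -93517/106165886475473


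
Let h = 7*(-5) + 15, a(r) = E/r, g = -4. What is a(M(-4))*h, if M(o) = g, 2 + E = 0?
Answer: -10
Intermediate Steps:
E = -2 (E = -2 + 0 = -2)
M(o) = -4
a(r) = -2/r
h = -20 (h = -35 + 15 = -20)
a(M(-4))*h = -2/(-4)*(-20) = -2*(-¼)*(-20) = (½)*(-20) = -10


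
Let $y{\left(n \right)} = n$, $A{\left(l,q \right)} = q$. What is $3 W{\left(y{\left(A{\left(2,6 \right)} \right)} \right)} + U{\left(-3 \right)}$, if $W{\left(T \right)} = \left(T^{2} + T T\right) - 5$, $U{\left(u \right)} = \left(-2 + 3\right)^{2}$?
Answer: $202$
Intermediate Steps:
$U{\left(u \right)} = 1$ ($U{\left(u \right)} = 1^{2} = 1$)
$W{\left(T \right)} = -5 + 2 T^{2}$ ($W{\left(T \right)} = \left(T^{2} + T^{2}\right) - 5 = 2 T^{2} - 5 = -5 + 2 T^{2}$)
$3 W{\left(y{\left(A{\left(2,6 \right)} \right)} \right)} + U{\left(-3 \right)} = 3 \left(-5 + 2 \cdot 6^{2}\right) + 1 = 3 \left(-5 + 2 \cdot 36\right) + 1 = 3 \left(-5 + 72\right) + 1 = 3 \cdot 67 + 1 = 201 + 1 = 202$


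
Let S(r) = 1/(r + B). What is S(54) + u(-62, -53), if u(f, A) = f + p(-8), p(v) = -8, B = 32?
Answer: -6019/86 ≈ -69.988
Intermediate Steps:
S(r) = 1/(32 + r) (S(r) = 1/(r + 32) = 1/(32 + r))
u(f, A) = -8 + f (u(f, A) = f - 8 = -8 + f)
S(54) + u(-62, -53) = 1/(32 + 54) + (-8 - 62) = 1/86 - 70 = -6019/86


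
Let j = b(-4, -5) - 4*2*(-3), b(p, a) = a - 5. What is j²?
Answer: 196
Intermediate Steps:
b(p, a) = -5 + a
j = 14 (j = (-5 - 5) - 4*2*(-3) = -10 - 8*(-3) = -10 + 24 = 14)
j² = 14² = 196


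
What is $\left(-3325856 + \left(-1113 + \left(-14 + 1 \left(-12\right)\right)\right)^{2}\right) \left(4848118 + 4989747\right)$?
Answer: $-19956453477775$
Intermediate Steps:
$\left(-3325856 + \left(-1113 + \left(-14 + 1 \left(-12\right)\right)\right)^{2}\right) \left(4848118 + 4989747\right) = \left(-3325856 + \left(-1113 - 26\right)^{2}\right) 9837865 = \left(-3325856 + \left(-1139\right)^{2}\right) 9837865 = \left(-3325856 + 1297321\right) 9837865 = \left(-2028535\right) 9837865 = -19956453477775$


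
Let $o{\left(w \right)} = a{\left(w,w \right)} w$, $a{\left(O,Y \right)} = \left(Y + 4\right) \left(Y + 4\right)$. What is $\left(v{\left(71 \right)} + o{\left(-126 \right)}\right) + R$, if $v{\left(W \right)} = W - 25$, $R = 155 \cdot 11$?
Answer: $-1873633$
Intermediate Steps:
$a{\left(O,Y \right)} = \left(4 + Y\right)^{2}$ ($a{\left(O,Y \right)} = \left(4 + Y\right) \left(4 + Y\right) = \left(4 + Y\right)^{2}$)
$R = 1705$
$v{\left(W \right)} = -25 + W$
$o{\left(w \right)} = w \left(4 + w\right)^{2}$ ($o{\left(w \right)} = \left(4 + w\right)^{2} w = w \left(4 + w\right)^{2}$)
$\left(v{\left(71 \right)} + o{\left(-126 \right)}\right) + R = \left(\left(-25 + 71\right) - 126 \left(4 - 126\right)^{2}\right) + 1705 = \left(46 - 126 \left(-122\right)^{2}\right) + 1705 = \left(46 - 1875384\right) + 1705 = -1875338 + 1705 = -1873633$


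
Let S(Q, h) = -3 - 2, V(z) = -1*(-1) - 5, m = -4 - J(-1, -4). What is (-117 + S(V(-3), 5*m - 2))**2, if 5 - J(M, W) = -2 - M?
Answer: 14884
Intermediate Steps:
J(M, W) = 7 + M (J(M, W) = 5 - (-2 - M) = 5 + (2 + M) = 7 + M)
m = -10 (m = -4 - (7 - 1) = -4 - 1*6 = -4 - 6 = -10)
V(z) = -4 (V(z) = 1 - 5 = -4)
S(Q, h) = -5
(-117 + S(V(-3), 5*m - 2))**2 = (-117 - 5)**2 = (-122)**2 = 14884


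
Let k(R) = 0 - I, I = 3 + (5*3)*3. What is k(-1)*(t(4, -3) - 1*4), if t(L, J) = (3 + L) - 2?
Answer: -48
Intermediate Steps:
I = 48 (I = 3 + 15*3 = 3 + 45 = 48)
t(L, J) = 1 + L
k(R) = -48 (k(R) = 0 - 1*48 = 0 - 48 = -48)
k(-1)*(t(4, -3) - 1*4) = -48*((1 + 4) - 1*4) = -48*(5 - 4) = -48*1 = -48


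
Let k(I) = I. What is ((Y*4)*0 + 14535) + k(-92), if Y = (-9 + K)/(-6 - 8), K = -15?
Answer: 14443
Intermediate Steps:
Y = 12/7 (Y = (-9 - 15)/(-6 - 8) = -24/(-14) = -24*(-1/14) = 12/7 ≈ 1.7143)
((Y*4)*0 + 14535) + k(-92) = (((12/7)*4)*0 + 14535) - 92 = ((48/7)*0 + 14535) - 92 = (0 + 14535) - 92 = 14535 - 92 = 14443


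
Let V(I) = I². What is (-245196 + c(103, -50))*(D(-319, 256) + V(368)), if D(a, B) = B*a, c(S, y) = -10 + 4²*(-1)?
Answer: -13183134720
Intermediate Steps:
c(S, y) = -26 (c(S, y) = -10 + 16*(-1) = -10 - 16 = -26)
(-245196 + c(103, -50))*(D(-319, 256) + V(368)) = (-245196 - 26)*(256*(-319) + 368²) = -245222*(-81664 + 135424) = -245222*53760 = -13183134720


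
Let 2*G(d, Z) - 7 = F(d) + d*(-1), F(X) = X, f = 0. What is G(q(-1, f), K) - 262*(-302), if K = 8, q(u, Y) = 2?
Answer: 158255/2 ≈ 79128.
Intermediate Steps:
G(d, Z) = 7/2 (G(d, Z) = 7/2 + (d + d*(-1))/2 = 7/2 + (d - d)/2 = 7/2 + (1/2)*0 = 7/2 + 0 = 7/2)
G(q(-1, f), K) - 262*(-302) = 7/2 - 262*(-302) = 7/2 + 79124 = 158255/2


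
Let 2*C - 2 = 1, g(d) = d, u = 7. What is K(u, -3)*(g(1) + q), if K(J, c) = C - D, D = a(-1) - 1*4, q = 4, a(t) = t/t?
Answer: 45/2 ≈ 22.500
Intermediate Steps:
a(t) = 1
C = 3/2 (C = 1 + (½)*1 = 1 + ½ = 3/2 ≈ 1.5000)
D = -3 (D = 1 - 1*4 = 1 - 4 = -3)
K(J, c) = 9/2 (K(J, c) = 3/2 - 1*(-3) = 3/2 + 3 = 9/2)
K(u, -3)*(g(1) + q) = 9*(1 + 4)/2 = (9/2)*5 = 45/2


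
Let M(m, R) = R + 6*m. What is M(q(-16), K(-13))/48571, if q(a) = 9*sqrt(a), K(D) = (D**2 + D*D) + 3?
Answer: 341/48571 + 216*I/48571 ≈ 0.0070207 + 0.0044471*I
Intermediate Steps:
K(D) = 3 + 2*D**2 (K(D) = (D**2 + D**2) + 3 = 2*D**2 + 3 = 3 + 2*D**2)
M(q(-16), K(-13))/48571 = ((3 + 2*(-13)**2) + 6*(9*sqrt(-16)))/48571 = ((3 + 2*169) + 6*(9*(4*I)))*(1/48571) = ((3 + 338) + 6*(36*I))*(1/48571) = (341 + 216*I)*(1/48571) = 341/48571 + 216*I/48571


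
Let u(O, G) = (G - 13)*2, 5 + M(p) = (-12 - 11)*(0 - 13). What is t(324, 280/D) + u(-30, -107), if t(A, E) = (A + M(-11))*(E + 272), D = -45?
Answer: 492032/3 ≈ 1.6401e+5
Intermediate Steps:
M(p) = 294 (M(p) = -5 + (-12 - 11)*(0 - 13) = -5 - 23*(-13) = -5 + 299 = 294)
u(O, G) = -26 + 2*G (u(O, G) = (-13 + G)*2 = -26 + 2*G)
t(A, E) = (272 + E)*(294 + A) (t(A, E) = (A + 294)*(E + 272) = (294 + A)*(272 + E) = (272 + E)*(294 + A))
t(324, 280/D) + u(-30, -107) = (79968 + 272*324 + 294*(280/(-45)) + 324*(280/(-45))) + (-26 + 2*(-107)) = (79968 + 88128 + 294*(280*(-1/45)) + 324*(280*(-1/45))) + (-26 - 214) = (79968 + 88128 + 294*(-56/9) + 324*(-56/9)) - 240 = (79968 + 88128 - 5488/3 - 2016) - 240 = 492752/3 - 240 = 492032/3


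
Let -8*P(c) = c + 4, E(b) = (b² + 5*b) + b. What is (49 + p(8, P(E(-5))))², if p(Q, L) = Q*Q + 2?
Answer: 13225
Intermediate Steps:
E(b) = b² + 6*b
P(c) = -½ - c/8 (P(c) = -(c + 4)/8 = -(4 + c)/8 = -½ - c/8)
p(Q, L) = 2 + Q² (p(Q, L) = Q² + 2 = 2 + Q²)
(49 + p(8, P(E(-5))))² = (49 + (2 + 8²))² = (49 + (2 + 64))² = (49 + 66)² = 115² = 13225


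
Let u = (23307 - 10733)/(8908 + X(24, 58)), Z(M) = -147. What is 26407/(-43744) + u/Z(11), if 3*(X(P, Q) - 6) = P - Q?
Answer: -8777166675/14311855712 ≈ -0.61328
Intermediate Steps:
X(P, Q) = 6 - Q/3 + P/3 (X(P, Q) = 6 + (P - Q)/3 = 6 + (-Q/3 + P/3) = 6 - Q/3 + P/3)
u = 18861/13354 (u = (23307 - 10733)/(8908 + (6 - 1/3*58 + (1/3)*24)) = 12574/(8908 + (6 - 58/3 + 8)) = 12574/(8908 - 16/3) = 12574/(26708/3) = 12574*(3/26708) = 18861/13354 ≈ 1.4124)
26407/(-43744) + u/Z(11) = 26407/(-43744) + (18861/13354)/(-147) = 26407*(-1/43744) + (18861/13354)*(-1/147) = -26407/43744 - 6287/654346 = -8777166675/14311855712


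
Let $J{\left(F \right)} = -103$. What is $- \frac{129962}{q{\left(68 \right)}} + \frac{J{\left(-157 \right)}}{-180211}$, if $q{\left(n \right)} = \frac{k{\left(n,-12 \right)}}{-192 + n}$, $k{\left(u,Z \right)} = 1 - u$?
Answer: $- \frac{2904152158867}{12074137} \approx -2.4053 \cdot 10^{5}$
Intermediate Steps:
$q{\left(n \right)} = \frac{1 - n}{-192 + n}$
$- \frac{129962}{q{\left(68 \right)}} + \frac{J{\left(-157 \right)}}{-180211} = - \frac{129962}{\frac{1}{-192 + 68} \left(1 - 68\right)} - \frac{103}{-180211} = - \frac{129962}{\frac{1}{-124} \left(1 - 68\right)} - - \frac{103}{180211} = - \frac{129962}{\left(- \frac{1}{124}\right) \left(-67\right)} + \frac{103}{180211} = - \frac{129962}{\frac{67}{124}} + \frac{103}{180211} = \left(-129962\right) \frac{124}{67} + \frac{103}{180211} = - \frac{16115288}{67} + \frac{103}{180211} = - \frac{2904152158867}{12074137}$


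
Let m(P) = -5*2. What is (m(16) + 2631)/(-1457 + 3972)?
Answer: 2621/2515 ≈ 1.0421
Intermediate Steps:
m(P) = -10
(m(16) + 2631)/(-1457 + 3972) = (-10 + 2631)/(-1457 + 3972) = 2621/2515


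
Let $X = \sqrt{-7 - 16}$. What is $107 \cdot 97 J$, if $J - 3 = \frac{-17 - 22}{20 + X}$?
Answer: $\frac{1691777}{141} + \frac{134927 i \sqrt{23}}{141} \approx 11998.0 + 4589.3 i$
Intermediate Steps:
$X = i \sqrt{23}$ ($X = \sqrt{-23} = i \sqrt{23} \approx 4.7958 i$)
$J = 3 - \frac{39}{20 + i \sqrt{23}}$ ($J = 3 + \frac{-17 - 22}{20 + i \sqrt{23}} = 3 - \frac{39}{20 + i \sqrt{23}} \approx 1.156 + 0.44217 i$)
$107 \cdot 97 J = 107 \cdot 97 \left(\frac{163}{141} + \frac{13 i \sqrt{23}}{141}\right) = 10379 \left(\frac{163}{141} + \frac{13 i \sqrt{23}}{141}\right) = \frac{1691777}{141} + \frac{134927 i \sqrt{23}}{141}$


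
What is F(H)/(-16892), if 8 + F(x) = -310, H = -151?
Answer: 159/8446 ≈ 0.018825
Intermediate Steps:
F(x) = -318 (F(x) = -8 - 310 = -318)
F(H)/(-16892) = -318/(-16892) = -318*(-1/16892) = 159/8446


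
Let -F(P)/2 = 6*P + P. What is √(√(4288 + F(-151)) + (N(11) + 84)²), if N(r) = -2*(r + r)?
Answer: √(1600 + √6402) ≈ 40.988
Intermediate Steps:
N(r) = -4*r
F(P) = -14*P (F(P) = -2*(6*P + P) = -14*P)
√(√(4288 + F(-151)) + (N(11) + 84)²) = √(√(4288 - 14*(-151)) + (-4*11 + 84)²) = √(√(4288 + 2114) + (-44 + 84)²) = √(√6402 + 40²) = √(√6402 + 1600) = √(1600 + √6402)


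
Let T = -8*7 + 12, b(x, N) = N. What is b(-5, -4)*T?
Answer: 176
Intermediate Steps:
T = -44 (T = -56 + 12 = -44)
b(-5, -4)*T = -4*(-44) = 176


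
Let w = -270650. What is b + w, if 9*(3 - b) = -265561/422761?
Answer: -1029770701742/3804849 ≈ -2.7065e+5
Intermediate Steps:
b = 11680108/3804849 (b = 3 - (-265561)/(9*422761) = 3 - ⅑*(-265561/422761) = 3 + 265561/3804849 = 11680108/3804849 ≈ 3.0698)
b + w = 11680108/3804849 - 270650 = -1029770701742/3804849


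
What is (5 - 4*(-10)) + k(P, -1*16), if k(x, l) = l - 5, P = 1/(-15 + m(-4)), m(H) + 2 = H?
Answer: 24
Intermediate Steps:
m(H) = -2 + H
P = -1/21 (P = 1/(-15 + (-2 - 4)) = 1/(-15 - 6) = 1/(-21) = -1/21 ≈ -0.047619)
k(x, l) = -5 + l
(5 - 4*(-10)) + k(P, -1*16) = (5 - 4*(-10)) + (-5 - 1*16) = (5 + 40) + (-5 - 16) = 45 - 21 = 24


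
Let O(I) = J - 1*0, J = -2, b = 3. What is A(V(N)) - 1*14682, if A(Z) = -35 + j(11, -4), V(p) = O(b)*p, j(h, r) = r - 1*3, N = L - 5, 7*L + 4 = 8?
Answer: -14724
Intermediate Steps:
L = 4/7 (L = -4/7 + (⅐)*8 = -4/7 + 8/7 = 4/7 ≈ 0.57143)
N = -31/7 (N = 4/7 - 5 = -31/7 ≈ -4.4286)
j(h, r) = -3 + r (j(h, r) = r - 3 = -3 + r)
O(I) = -2 (O(I) = -2 - 1*0 = -2 + 0 = -2)
V(p) = -2*p
A(Z) = -42 (A(Z) = -35 + (-3 - 4) = -35 - 7 = -42)
A(V(N)) - 1*14682 = -42 - 1*14682 = -42 - 14682 = -14724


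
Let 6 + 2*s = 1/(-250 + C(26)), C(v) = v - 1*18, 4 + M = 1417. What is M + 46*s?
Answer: 308527/242 ≈ 1274.9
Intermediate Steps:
M = 1413 (M = -4 + 1417 = 1413)
C(v) = -18 + v (C(v) = v - 18 = -18 + v)
s = -1453/484 (s = -3 + 1/(2*(-250 + (-18 + 26))) = -3 + 1/(2*(-250 + 8)) = -3 + (½)/(-242) = -3 + (½)*(-1/242) = -3 - 1/484 = -1453/484 ≈ -3.0021)
M + 46*s = 1413 + 46*(-1453/484) = 1413 - 33419/242 = 308527/242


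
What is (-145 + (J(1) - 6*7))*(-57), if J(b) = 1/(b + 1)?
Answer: 21261/2 ≈ 10631.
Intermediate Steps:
J(b) = 1/(1 + b)
(-145 + (J(1) - 6*7))*(-57) = (-145 + (1/(1 + 1) - 6*7))*(-57) = (-145 + (1/2 - 42))*(-57) = (-145 - 83/2)*(-57) = -373/2*(-57) = 21261/2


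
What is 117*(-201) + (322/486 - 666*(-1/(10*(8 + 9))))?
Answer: -485649031/20655 ≈ -23512.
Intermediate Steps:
117*(-201) + (322/486 - 666*(-1/(10*(8 + 9)))) = -23517 + (322*(1/486) - 666/((-10*17))) = -23517 + (161/243 - 666/(-170)) = -23517 + (161/243 - 666*(-1/170)) = -23517 + (161/243 + 333/85) = -23517 + 94604/20655 = -485649031/20655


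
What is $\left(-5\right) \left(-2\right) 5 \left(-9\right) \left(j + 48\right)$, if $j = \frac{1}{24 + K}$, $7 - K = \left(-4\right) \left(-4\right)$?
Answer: $-21630$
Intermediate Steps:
$K = -9$ ($K = 7 - \left(-4\right) \left(-4\right) = 7 - 16 = -9$)
$j = \frac{1}{15}$ ($j = \frac{1}{24 - 9} = \frac{1}{15} \approx 0.066667$)
$\left(-5\right) \left(-2\right) 5 \left(-9\right) \left(j + 48\right) = \left(-5\right) \left(-2\right) 5 \left(-9\right) \left(\frac{1}{15} + 48\right) = 10 \cdot 5 \left(-9\right) \frac{721}{15} = 50 \left(-9\right) \frac{721}{15} = \left(-450\right) \frac{721}{15} = -21630$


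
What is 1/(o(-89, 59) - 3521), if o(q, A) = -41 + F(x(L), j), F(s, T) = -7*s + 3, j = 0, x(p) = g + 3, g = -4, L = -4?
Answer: -1/3552 ≈ -0.00028153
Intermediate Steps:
x(p) = -1 (x(p) = -4 + 3 = -1)
F(s, T) = 3 - 7*s
o(q, A) = -31 (o(q, A) = -41 + (3 - 7*(-1)) = -41 + (3 + 7) = -41 + 10 = -31)
1/(o(-89, 59) - 3521) = 1/(-31 - 3521) = 1/(-3552) = -1/3552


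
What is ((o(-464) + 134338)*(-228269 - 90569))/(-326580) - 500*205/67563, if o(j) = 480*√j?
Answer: 241152412021031/1838727045 + 10202816*I*√29/5443 ≈ 1.3115e+5 + 10094.0*I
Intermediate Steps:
((o(-464) + 134338)*(-228269 - 90569))/(-326580) - 500*205/67563 = ((480*√(-464) + 134338)*(-228269 - 90569))/(-326580) - 500*205/67563 = ((480*(4*I*√29) + 134338)*(-318838))*(-1/326580) - 102500*1/67563 = ((1920*I*√29 + 134338)*(-318838))*(-1/326580) - 102500/67563 = ((134338 + 1920*I*√29)*(-318838))*(-1/326580) - 102500/67563 = (-42832059244 - 612168960*I*√29)*(-1/326580) - 102500/67563 = (10708014811/81645 + 10202816*I*√29/5443) - 102500/67563 = 241152412021031/1838727045 + 10202816*I*√29/5443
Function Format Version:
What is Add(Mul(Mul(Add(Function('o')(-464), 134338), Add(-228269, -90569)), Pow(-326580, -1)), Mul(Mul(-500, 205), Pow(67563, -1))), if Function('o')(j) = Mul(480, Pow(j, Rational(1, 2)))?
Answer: Add(Rational(241152412021031, 1838727045), Mul(Rational(10202816, 5443), I, Pow(29, Rational(1, 2)))) ≈ Add(1.3115e+5, Mul(10094., I))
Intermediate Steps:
Add(Mul(Mul(Add(Function('o')(-464), 134338), Add(-228269, -90569)), Pow(-326580, -1)), Mul(Mul(-500, 205), Pow(67563, -1))) = Add(Mul(Mul(Add(Mul(480, Pow(-464, Rational(1, 2))), 134338), Add(-228269, -90569)), Pow(-326580, -1)), Mul(Mul(-500, 205), Pow(67563, -1))) = Add(Mul(Mul(Add(Mul(480, Mul(4, I, Pow(29, Rational(1, 2)))), 134338), -318838), Rational(-1, 326580)), Mul(-102500, Rational(1, 67563))) = Add(Mul(Mul(Add(Mul(1920, I, Pow(29, Rational(1, 2))), 134338), -318838), Rational(-1, 326580)), Rational(-102500, 67563)) = Add(Mul(Mul(Add(134338, Mul(1920, I, Pow(29, Rational(1, 2)))), -318838), Rational(-1, 326580)), Rational(-102500, 67563)) = Add(Mul(Add(-42832059244, Mul(-612168960, I, Pow(29, Rational(1, 2)))), Rational(-1, 326580)), Rational(-102500, 67563)) = Add(Add(Rational(10708014811, 81645), Mul(Rational(10202816, 5443), I, Pow(29, Rational(1, 2)))), Rational(-102500, 67563)) = Add(Rational(241152412021031, 1838727045), Mul(Rational(10202816, 5443), I, Pow(29, Rational(1, 2))))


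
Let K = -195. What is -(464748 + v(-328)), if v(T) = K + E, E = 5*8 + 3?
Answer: -464596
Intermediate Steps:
E = 43 (E = 40 + 3 = 43)
v(T) = -152 (v(T) = -195 + 43 = -152)
-(464748 + v(-328)) = -(464748 - 152) = -1*464596 = -464596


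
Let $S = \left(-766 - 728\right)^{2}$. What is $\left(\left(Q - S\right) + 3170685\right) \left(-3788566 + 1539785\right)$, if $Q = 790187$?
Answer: $-3887773548916$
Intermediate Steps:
$S = 2232036$ ($S = \left(-1494\right)^{2} = 2232036$)
$\left(\left(Q - S\right) + 3170685\right) \left(-3788566 + 1539785\right) = \left(\left(790187 - 2232036\right) + 3170685\right) \left(-3788566 + 1539785\right) = \left(\left(790187 - 2232036\right) + 3170685\right) \left(-2248781\right) = \left(-1441849 + 3170685\right) \left(-2248781\right) = 1728836 \left(-2248781\right) = -3887773548916$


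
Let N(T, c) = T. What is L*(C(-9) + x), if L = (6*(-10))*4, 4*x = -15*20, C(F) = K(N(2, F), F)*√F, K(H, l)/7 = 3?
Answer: 18000 - 15120*I ≈ 18000.0 - 15120.0*I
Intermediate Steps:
K(H, l) = 21 (K(H, l) = 7*3 = 21)
C(F) = 21*√F
x = -75 (x = (-15*20)/4 = (¼)*(-300) = -75)
L = -240 (L = -60*4 = -240)
L*(C(-9) + x) = -240*(21*√(-9) - 75) = -240*(21*(3*I) - 75) = -240*(63*I - 75) = -240*(-75 + 63*I) = 18000 - 15120*I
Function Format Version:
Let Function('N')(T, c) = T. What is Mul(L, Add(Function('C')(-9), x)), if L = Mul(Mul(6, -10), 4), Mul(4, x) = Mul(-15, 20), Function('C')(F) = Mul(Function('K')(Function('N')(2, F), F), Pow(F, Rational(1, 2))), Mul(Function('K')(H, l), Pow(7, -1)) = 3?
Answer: Add(18000, Mul(-15120, I)) ≈ Add(18000., Mul(-15120., I))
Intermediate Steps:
Function('K')(H, l) = 21 (Function('K')(H, l) = Mul(7, 3) = 21)
Function('C')(F) = Mul(21, Pow(F, Rational(1, 2)))
x = -75 (x = Mul(Rational(1, 4), Mul(-15, 20)) = Mul(Rational(1, 4), -300) = -75)
L = -240 (L = Mul(-60, 4) = -240)
Mul(L, Add(Function('C')(-9), x)) = Mul(-240, Add(Mul(21, Pow(-9, Rational(1, 2))), -75)) = Mul(-240, Add(Mul(21, Mul(3, I)), -75)) = Mul(-240, Add(Mul(63, I), -75)) = Mul(-240, Add(-75, Mul(63, I))) = Add(18000, Mul(-15120, I))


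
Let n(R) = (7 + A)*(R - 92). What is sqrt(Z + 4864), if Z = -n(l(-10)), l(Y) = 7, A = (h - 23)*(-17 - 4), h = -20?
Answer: sqrt(82214) ≈ 286.73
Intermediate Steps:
A = 903 (A = (-20 - 23)*(-17 - 4) = -43*(-21) = 903)
n(R) = -83720 + 910*R (n(R) = (7 + 903)*(R - 92) = 910*(-92 + R) = -83720 + 910*R)
Z = 77350 (Z = -(-83720 + 910*7) = -(-83720 + 6370) = -1*(-77350) = 77350)
sqrt(Z + 4864) = sqrt(77350 + 4864) = sqrt(82214)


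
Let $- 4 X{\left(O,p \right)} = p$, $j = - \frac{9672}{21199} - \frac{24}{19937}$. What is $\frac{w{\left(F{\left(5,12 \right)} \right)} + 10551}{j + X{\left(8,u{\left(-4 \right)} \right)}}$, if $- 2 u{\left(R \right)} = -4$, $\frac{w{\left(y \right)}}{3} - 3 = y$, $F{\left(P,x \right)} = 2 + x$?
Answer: $- \frac{8961753193452}{809323343} \approx -11073.0$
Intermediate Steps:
$w{\left(y \right)} = 9 + 3 y$
$j = - \frac{193339440}{422644463}$ ($j = \left(-9672\right) \frac{1}{21199} - \frac{24}{19937} = - \frac{9672}{21199} - \frac{24}{19937} = - \frac{193339440}{422644463} \approx -0.45745$)
$u{\left(R \right)} = 2$ ($u{\left(R \right)} = \left(- \frac{1}{2}\right) \left(-4\right) = 2$)
$X{\left(O,p \right)} = - \frac{p}{4}$
$\frac{w{\left(F{\left(5,12 \right)} \right)} + 10551}{j + X{\left(8,u{\left(-4 \right)} \right)}} = \frac{\left(9 + 3 \left(2 + 12\right)\right) + 10551}{- \frac{193339440}{422644463} - \frac{1}{2}} = \frac{\left(9 + 3 \cdot 14\right) + 10551}{- \frac{193339440}{422644463} - \frac{1}{2}} = \frac{\left(9 + 42\right) + 10551}{- \frac{809323343}{845288926}} = \left(51 + 10551\right) \left(- \frac{845288926}{809323343}\right) = 10602 \left(- \frac{845288926}{809323343}\right) = - \frac{8961753193452}{809323343}$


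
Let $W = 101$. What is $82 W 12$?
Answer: $99384$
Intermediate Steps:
$82 W 12 = 82 \cdot 101 \cdot 12 = 8282 \cdot 12 = 99384$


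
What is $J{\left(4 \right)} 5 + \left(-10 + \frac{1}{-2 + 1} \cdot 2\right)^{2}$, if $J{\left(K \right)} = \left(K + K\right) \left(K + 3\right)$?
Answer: $424$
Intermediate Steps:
$J{\left(K \right)} = 2 K \left(3 + K\right)$
$J{\left(4 \right)} 5 + \left(-10 + \frac{1}{-2 + 1} \cdot 2\right)^{2} = 2 \cdot 4 \left(3 + 4\right) 5 + \left(-10 + \frac{1}{-2 + 1} \cdot 2\right)^{2} = 2 \cdot 4 \cdot 7 \cdot 5 + \left(-10 + \frac{1}{-1} \cdot 2\right)^{2} = 56 \cdot 5 + \left(-10 - 2\right)^{2} = 280 + \left(-10 - 2\right)^{2} = 280 + \left(-12\right)^{2} = 280 + 144 = 424$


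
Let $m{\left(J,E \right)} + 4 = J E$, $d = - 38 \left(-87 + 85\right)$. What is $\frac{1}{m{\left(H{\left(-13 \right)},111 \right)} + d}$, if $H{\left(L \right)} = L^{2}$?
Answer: $\frac{1}{18831} \approx 5.3104 \cdot 10^{-5}$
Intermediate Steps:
$d = 76$ ($d = \left(-38\right) \left(-2\right) = 76$)
$m{\left(J,E \right)} = -4 + E J$ ($m{\left(J,E \right)} = -4 + J E = -4 + E J$)
$\frac{1}{m{\left(H{\left(-13 \right)},111 \right)} + d} = \frac{1}{\left(-4 + 111 \left(-13\right)^{2}\right) + 76} = \frac{1}{\left(-4 + 111 \cdot 169\right) + 76} = \frac{1}{\left(-4 + 18759\right) + 76} = \frac{1}{18755 + 76} = \frac{1}{18831}$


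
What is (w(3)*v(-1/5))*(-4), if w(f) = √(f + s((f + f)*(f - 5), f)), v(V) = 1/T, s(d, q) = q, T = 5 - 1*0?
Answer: -4*√6/5 ≈ -1.9596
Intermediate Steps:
T = 5 (T = 5 + 0 = 5)
v(V) = ⅕ (v(V) = 1/5 = ⅕)
w(f) = √2*√f (w(f) = √(f + f) = √(2*f) = √2*√f)
(w(3)*v(-1/5))*(-4) = ((√2*√3)*(⅕))*(-4) = (√6*(⅕))*(-4) = (√6/5)*(-4) = -4*√6/5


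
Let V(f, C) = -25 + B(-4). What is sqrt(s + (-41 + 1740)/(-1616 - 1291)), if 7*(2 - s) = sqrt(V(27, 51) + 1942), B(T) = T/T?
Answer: sqrt(65128105 - 6572727*sqrt(1918))/6783 ≈ 2.2002*I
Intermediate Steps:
B(T) = 1
V(f, C) = -24 (V(f, C) = -25 + 1 = -24)
s = 2 - sqrt(1918)/7 (s = 2 - sqrt(-24 + 1942)/7 = 2 - sqrt(1918)/7 ≈ -4.2564)
sqrt(s + (-41 + 1740)/(-1616 - 1291)) = sqrt((2 - sqrt(1918)/7) + (-41 + 1740)/(-1616 - 1291)) = sqrt((2 - sqrt(1918)/7) + 1699/(-2907)) = sqrt((2 - sqrt(1918)/7) + 1699*(-1/2907)) = sqrt((2 - sqrt(1918)/7) - 1699/2907) = sqrt(4115/2907 - sqrt(1918)/7)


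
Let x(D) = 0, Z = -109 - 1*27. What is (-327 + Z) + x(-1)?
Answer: -463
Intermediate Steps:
Z = -136 (Z = -109 - 27 = -136)
(-327 + Z) + x(-1) = (-327 - 136) + 0 = -463 + 0 = -463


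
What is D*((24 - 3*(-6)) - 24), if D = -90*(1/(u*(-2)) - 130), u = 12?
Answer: 421335/2 ≈ 2.1067e+5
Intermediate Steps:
D = 46815/4 (D = -90*(1/(12*(-2)) - 130) = -90*(1/(-24) - 130) = -90*(-1/24 - 130) = -90*(-3121/24) = 46815/4 ≈ 11704.)
D*((24 - 3*(-6)) - 24) = 46815*((24 - 3*(-6)) - 24)/4 = 46815*((24 + 18) - 24)/4 = 46815*(42 - 24)/4 = (46815/4)*18 = 421335/2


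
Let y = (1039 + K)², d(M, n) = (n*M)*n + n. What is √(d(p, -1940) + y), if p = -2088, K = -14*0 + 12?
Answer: I*√7857294139 ≈ 88641.0*I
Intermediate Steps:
K = 12 (K = 0 + 12 = 12)
d(M, n) = n + M*n² (d(M, n) = (M*n)*n + n = M*n² + n = n + M*n²)
y = 1104601 (y = (1039 + 12)² = 1051² = 1104601)
√(d(p, -1940) + y) = √(-1940*(1 - 2088*(-1940)) + 1104601) = √(-1940*(1 + 4050720) + 1104601) = √(-1940*4050721 + 1104601) = √(-7858398740 + 1104601) = √(-7857294139) = I*√7857294139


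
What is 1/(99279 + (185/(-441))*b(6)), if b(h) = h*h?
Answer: 49/4863931 ≈ 1.0074e-5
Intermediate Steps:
b(h) = h²
1/(99279 + (185/(-441))*b(6)) = 1/(99279 + (185/(-441))*6²) = 1/(99279 + (185*(-1/441))*36) = 1/(99279 - 185/441*36) = 1/(99279 - 740/49) = 1/(4863931/49) = 49/4863931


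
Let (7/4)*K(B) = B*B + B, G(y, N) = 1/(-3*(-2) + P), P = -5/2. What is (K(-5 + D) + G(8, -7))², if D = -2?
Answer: 28900/49 ≈ 589.80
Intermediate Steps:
P = -5/2 (P = -5*½ = -5/2 ≈ -2.5000)
G(y, N) = 2/7 (G(y, N) = 1/(-3*(-2) - 5/2) = 1/(6 - 5/2) = 1/(7/2) = 2/7)
K(B) = 4*B/7 + 4*B²/7 (K(B) = 4*(B*B + B)/7 = 4*(B² + B)/7 = 4*(B + B²)/7 = 4*B/7 + 4*B²/7)
(K(-5 + D) + G(8, -7))² = (4*(-5 - 2)*(1 + (-5 - 2))/7 + 2/7)² = ((4/7)*(-7)*(1 - 7) + 2/7)² = ((4/7)*(-7)*(-6) + 2/7)² = (24 + 2/7)² = (170/7)² = 28900/49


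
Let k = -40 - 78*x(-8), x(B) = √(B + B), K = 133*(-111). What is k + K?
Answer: -14803 - 312*I ≈ -14803.0 - 312.0*I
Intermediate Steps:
K = -14763
x(B) = √2*√B (x(B) = √(2*B) = √2*√B)
k = -40 - 312*I (k = -40 - 78*√2*√(-8) = -40 - 78*√2*2*I*√2 = -40 - 312*I ≈ -40.0 - 312.0*I)
k + K = (-40 - 312*I) - 14763 = -14803 - 312*I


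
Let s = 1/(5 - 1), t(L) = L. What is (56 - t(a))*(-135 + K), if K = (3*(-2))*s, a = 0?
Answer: -7644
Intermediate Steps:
s = ¼ (s = 1/4 = ¼ ≈ 0.25000)
K = -3/2 (K = (3*(-2))*(¼) = -6*¼ = -3/2 ≈ -1.5000)
(56 - t(a))*(-135 + K) = (56 - 1*0)*(-135 - 3/2) = (56 + 0)*(-273/2) = 56*(-273/2) = -7644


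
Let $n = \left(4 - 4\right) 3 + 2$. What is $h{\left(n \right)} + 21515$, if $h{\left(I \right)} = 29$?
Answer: $21544$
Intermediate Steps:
$n = 2$ ($n = \left(4 - 4\right) 3 + 2 = 0 \cdot 3 + 2 = 0 + 2 = 2$)
$h{\left(n \right)} + 21515 = 29 + 21515 = 21544$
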